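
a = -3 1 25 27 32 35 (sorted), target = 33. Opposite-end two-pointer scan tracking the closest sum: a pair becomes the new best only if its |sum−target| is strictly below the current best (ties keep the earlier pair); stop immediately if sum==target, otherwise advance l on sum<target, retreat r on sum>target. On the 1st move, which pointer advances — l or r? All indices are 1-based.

l

l=1 r=6: -3+35=32 d=1 *, l++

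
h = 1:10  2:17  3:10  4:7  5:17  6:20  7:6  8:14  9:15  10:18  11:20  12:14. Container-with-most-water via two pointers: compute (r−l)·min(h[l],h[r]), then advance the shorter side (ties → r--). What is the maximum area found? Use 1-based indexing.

[1,12] min(10,14)*11=110 best=110 * → l++
[2,12] min(17,14)*10=140 best=140 * → r--
[2,11] min(17,20)*9=153 best=153 * → l++
[3,11] min(10,20)*8=80 best=153 → l++
[4,11] min(7,20)*7=49 best=153 → l++
[5,11] min(17,20)*6=102 best=153 → l++
[6,11] min(20,20)*5=100 best=153 → r--
[6,10] min(20,18)*4=72 best=153 → r--
[6,9] min(20,15)*3=45 best=153 → r--
[6,8] min(20,14)*2=28 best=153 → r--
[6,7] min(20,6)*1=6 best=153 → r--

max area = 153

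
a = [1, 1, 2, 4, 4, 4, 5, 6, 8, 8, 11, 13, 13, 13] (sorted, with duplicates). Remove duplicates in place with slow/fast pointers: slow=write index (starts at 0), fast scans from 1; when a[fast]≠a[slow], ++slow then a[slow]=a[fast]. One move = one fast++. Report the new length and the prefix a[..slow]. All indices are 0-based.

length 8; prefix = [1, 2, 4, 5, 6, 8, 11, 13]

(s=0,f=1) a[fast]=1=a[slow] dup → fast++
(s=0,f=2) a[fast]=2≠a[slow]=1 write a[1]=2 → slow++,fast++
(s=1,f=3) a[fast]=4≠a[slow]=2 write a[2]=4 → slow++,fast++
(s=2,f=4) a[fast]=4=a[slow] dup → fast++
(s=2,f=5) a[fast]=4=a[slow] dup → fast++
(s=2,f=6) a[fast]=5≠a[slow]=4 write a[3]=5 → slow++,fast++
(s=3,f=7) a[fast]=6≠a[slow]=5 write a[4]=6 → slow++,fast++
(s=4,f=8) a[fast]=8≠a[slow]=6 write a[5]=8 → slow++,fast++
(s=5,f=9) a[fast]=8=a[slow] dup → fast++
(s=5,f=10) a[fast]=11≠a[slow]=8 write a[6]=11 → slow++,fast++
(s=6,f=11) a[fast]=13≠a[slow]=11 write a[7]=13 → slow++,fast++
(s=7,f=12) a[fast]=13=a[slow] dup → fast++
(s=7,f=13) a[fast]=13=a[slow] dup → fast++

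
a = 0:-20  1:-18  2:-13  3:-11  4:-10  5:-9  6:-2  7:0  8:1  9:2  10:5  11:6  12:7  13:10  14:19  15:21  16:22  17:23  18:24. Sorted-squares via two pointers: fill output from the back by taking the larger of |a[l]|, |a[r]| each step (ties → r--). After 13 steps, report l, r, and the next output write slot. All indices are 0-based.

l=0 r=18: |-20|<=|24| out[18]=576, r--
l=0 r=17: |-20|<=|23| out[17]=529, r--
l=0 r=16: |-20|<=|22| out[16]=484, r--
l=0 r=15: |-20|<=|21| out[15]=441, r--
l=0 r=14: |-20|>|19| out[14]=400, l++
l=1 r=14: |-18|<=|19| out[13]=361, r--
l=1 r=13: |-18|>|10| out[12]=324, l++
l=2 r=13: |-13|>|10| out[11]=169, l++
l=3 r=13: |-11|>|10| out[10]=121, l++
l=4 r=13: |-10|<=|10| out[9]=100, r--
l=4 r=12: |-10|>|7| out[8]=100, l++
l=5 r=12: |-9|>|7| out[7]=81, l++
l=6 r=12: |-2|<=|7| out[6]=49, r--

l=6, r=11, next write slot=5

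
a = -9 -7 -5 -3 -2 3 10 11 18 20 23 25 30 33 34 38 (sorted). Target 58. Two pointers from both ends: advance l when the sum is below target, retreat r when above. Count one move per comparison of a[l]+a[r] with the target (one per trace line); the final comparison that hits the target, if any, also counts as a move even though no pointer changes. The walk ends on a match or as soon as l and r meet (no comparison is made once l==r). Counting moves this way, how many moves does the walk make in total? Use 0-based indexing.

10 moves

[0,15] -9+38=29 <58 → l++
[1,15] -7+38=31 <58 → l++
[2,15] -5+38=33 <58 → l++
[3,15] -3+38=35 <58 → l++
[4,15] -2+38=36 <58 → l++
[5,15] 3+38=41 <58 → l++
[6,15] 10+38=48 <58 → l++
[7,15] 11+38=49 <58 → l++
[8,15] 18+38=56 <58 → l++
[9,15] 20+38=58 → found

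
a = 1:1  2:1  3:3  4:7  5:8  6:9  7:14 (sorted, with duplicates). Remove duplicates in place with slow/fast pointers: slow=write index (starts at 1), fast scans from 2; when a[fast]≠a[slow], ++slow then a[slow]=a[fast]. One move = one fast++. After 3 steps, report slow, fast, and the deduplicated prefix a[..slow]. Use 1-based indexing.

slow=1 fast=2: a[fast]=1=a[slow] dup, fast++
slow=1 fast=3: a[fast]=3≠a[slow]=1 write a[2]=3, slow++,fast++
slow=2 fast=4: a[fast]=7≠a[slow]=3 write a[3]=7, slow++,fast++

slow=3, fast=5, prefix=[1, 3, 7]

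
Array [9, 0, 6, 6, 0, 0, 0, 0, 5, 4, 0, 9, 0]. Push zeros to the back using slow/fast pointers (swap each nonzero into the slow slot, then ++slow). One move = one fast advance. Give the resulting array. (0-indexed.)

[9, 6, 6, 5, 4, 9, 0, 0, 0, 0, 0, 0, 0]

slow=0 fast=0: a[fast]=9≠0 swap→a[0]=9, slow++,fast++
slow=1 fast=1: a[fast]=0, fast++
slow=1 fast=2: a[fast]=6≠0 swap→a[1]=6, slow++,fast++
slow=2 fast=3: a[fast]=6≠0 swap→a[2]=6, slow++,fast++
slow=3 fast=4: a[fast]=0, fast++
slow=3 fast=5: a[fast]=0, fast++
slow=3 fast=6: a[fast]=0, fast++
slow=3 fast=7: a[fast]=0, fast++
slow=3 fast=8: a[fast]=5≠0 swap→a[3]=5, slow++,fast++
slow=4 fast=9: a[fast]=4≠0 swap→a[4]=4, slow++,fast++
slow=5 fast=10: a[fast]=0, fast++
slow=5 fast=11: a[fast]=9≠0 swap→a[5]=9, slow++,fast++
slow=6 fast=12: a[fast]=0, fast++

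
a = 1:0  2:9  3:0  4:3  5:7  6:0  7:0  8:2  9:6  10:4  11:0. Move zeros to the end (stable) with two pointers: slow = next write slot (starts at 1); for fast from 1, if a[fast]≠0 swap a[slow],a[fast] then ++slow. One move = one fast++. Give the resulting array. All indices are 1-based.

(s=1,f=1) a[fast]=0 → fast++
(s=1,f=2) a[fast]=9≠0 swap→a[1]=9 → slow++,fast++
(s=2,f=3) a[fast]=0 → fast++
(s=2,f=4) a[fast]=3≠0 swap→a[2]=3 → slow++,fast++
(s=3,f=5) a[fast]=7≠0 swap→a[3]=7 → slow++,fast++
(s=4,f=6) a[fast]=0 → fast++
(s=4,f=7) a[fast]=0 → fast++
(s=4,f=8) a[fast]=2≠0 swap→a[4]=2 → slow++,fast++
(s=5,f=9) a[fast]=6≠0 swap→a[5]=6 → slow++,fast++
(s=6,f=10) a[fast]=4≠0 swap→a[6]=4 → slow++,fast++
(s=7,f=11) a[fast]=0 → fast++

[9, 3, 7, 2, 6, 4, 0, 0, 0, 0, 0]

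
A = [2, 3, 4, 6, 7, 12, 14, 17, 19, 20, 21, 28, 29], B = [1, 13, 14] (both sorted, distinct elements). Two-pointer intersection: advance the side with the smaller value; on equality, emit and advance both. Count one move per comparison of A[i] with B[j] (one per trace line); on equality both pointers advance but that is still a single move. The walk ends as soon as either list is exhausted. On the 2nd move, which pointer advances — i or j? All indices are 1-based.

[i=1,j=1] 2>1 → j++
[i=1,j=2] 2<13 → i++

i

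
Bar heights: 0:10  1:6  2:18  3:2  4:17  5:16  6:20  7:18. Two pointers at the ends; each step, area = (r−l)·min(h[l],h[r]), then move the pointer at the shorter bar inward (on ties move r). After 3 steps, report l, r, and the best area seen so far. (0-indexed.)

[0,7] min(10,18)*7=70 best=70 * → l++
[1,7] min(6,18)*6=36 best=70 → l++
[2,7] min(18,18)*5=90 best=90 * → r--

l=2, r=6, best area=90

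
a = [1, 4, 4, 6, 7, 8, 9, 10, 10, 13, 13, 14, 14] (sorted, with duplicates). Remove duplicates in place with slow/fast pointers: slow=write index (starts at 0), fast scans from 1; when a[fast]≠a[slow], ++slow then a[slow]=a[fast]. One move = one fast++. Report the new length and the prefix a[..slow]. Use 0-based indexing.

(s=0,f=1) a[fast]=4≠a[slow]=1 write a[1]=4 → slow++,fast++
(s=1,f=2) a[fast]=4=a[slow] dup → fast++
(s=1,f=3) a[fast]=6≠a[slow]=4 write a[2]=6 → slow++,fast++
(s=2,f=4) a[fast]=7≠a[slow]=6 write a[3]=7 → slow++,fast++
(s=3,f=5) a[fast]=8≠a[slow]=7 write a[4]=8 → slow++,fast++
(s=4,f=6) a[fast]=9≠a[slow]=8 write a[5]=9 → slow++,fast++
(s=5,f=7) a[fast]=10≠a[slow]=9 write a[6]=10 → slow++,fast++
(s=6,f=8) a[fast]=10=a[slow] dup → fast++
(s=6,f=9) a[fast]=13≠a[slow]=10 write a[7]=13 → slow++,fast++
(s=7,f=10) a[fast]=13=a[slow] dup → fast++
(s=7,f=11) a[fast]=14≠a[slow]=13 write a[8]=14 → slow++,fast++
(s=8,f=12) a[fast]=14=a[slow] dup → fast++

length 9; prefix = [1, 4, 6, 7, 8, 9, 10, 13, 14]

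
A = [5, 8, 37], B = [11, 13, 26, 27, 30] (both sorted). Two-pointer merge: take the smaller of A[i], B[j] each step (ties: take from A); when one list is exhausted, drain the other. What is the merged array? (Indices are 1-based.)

[i=1,j=1] A[i]=5<=B[j]=11 take 5 → i++
[i=2,j=1] A[i]=8<=B[j]=11 take 8 → i++
[i=3,j=1] A[i]=37>B[j]=11 take 11 → j++
[i=3,j=2] A[i]=37>B[j]=13 take 13 → j++
[i=3,j=3] A[i]=37>B[j]=26 take 26 → j++
[i=3,j=4] A[i]=37>B[j]=27 take 27 → j++
[i=3,j=5] A[i]=37>B[j]=30 take 30 → j++
[i=3,j=6] B done, take A[i]=37 → i++

[5, 8, 11, 13, 26, 27, 30, 37]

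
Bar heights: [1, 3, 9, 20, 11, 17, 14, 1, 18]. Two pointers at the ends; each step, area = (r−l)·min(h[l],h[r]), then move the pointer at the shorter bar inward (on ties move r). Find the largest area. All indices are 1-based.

max area = 90

[1,9] min(1,18)*8=8 best=8 * → l++
[2,9] min(3,18)*7=21 best=21 * → l++
[3,9] min(9,18)*6=54 best=54 * → l++
[4,9] min(20,18)*5=90 best=90 * → r--
[4,8] min(20,1)*4=4 best=90 → r--
[4,7] min(20,14)*3=42 best=90 → r--
[4,6] min(20,17)*2=34 best=90 → r--
[4,5] min(20,11)*1=11 best=90 → r--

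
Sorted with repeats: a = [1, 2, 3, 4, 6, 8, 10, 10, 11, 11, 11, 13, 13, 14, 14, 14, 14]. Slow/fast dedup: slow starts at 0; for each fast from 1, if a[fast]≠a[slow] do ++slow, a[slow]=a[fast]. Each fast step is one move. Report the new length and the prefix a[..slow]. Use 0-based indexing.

slow=0 fast=1: a[fast]=2≠a[slow]=1 write a[1]=2, slow++,fast++
slow=1 fast=2: a[fast]=3≠a[slow]=2 write a[2]=3, slow++,fast++
slow=2 fast=3: a[fast]=4≠a[slow]=3 write a[3]=4, slow++,fast++
slow=3 fast=4: a[fast]=6≠a[slow]=4 write a[4]=6, slow++,fast++
slow=4 fast=5: a[fast]=8≠a[slow]=6 write a[5]=8, slow++,fast++
slow=5 fast=6: a[fast]=10≠a[slow]=8 write a[6]=10, slow++,fast++
slow=6 fast=7: a[fast]=10=a[slow] dup, fast++
slow=6 fast=8: a[fast]=11≠a[slow]=10 write a[7]=11, slow++,fast++
slow=7 fast=9: a[fast]=11=a[slow] dup, fast++
slow=7 fast=10: a[fast]=11=a[slow] dup, fast++
slow=7 fast=11: a[fast]=13≠a[slow]=11 write a[8]=13, slow++,fast++
slow=8 fast=12: a[fast]=13=a[slow] dup, fast++
slow=8 fast=13: a[fast]=14≠a[slow]=13 write a[9]=14, slow++,fast++
slow=9 fast=14: a[fast]=14=a[slow] dup, fast++
slow=9 fast=15: a[fast]=14=a[slow] dup, fast++
slow=9 fast=16: a[fast]=14=a[slow] dup, fast++

length 10; prefix = [1, 2, 3, 4, 6, 8, 10, 11, 13, 14]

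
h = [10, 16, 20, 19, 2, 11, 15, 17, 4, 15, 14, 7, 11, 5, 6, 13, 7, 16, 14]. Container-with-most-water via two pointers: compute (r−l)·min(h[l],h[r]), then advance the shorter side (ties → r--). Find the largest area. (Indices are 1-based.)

max area = 256

l=1 r=19: min(10,14)*18=180 best=180 *, l++
l=2 r=19: min(16,14)*17=238 best=238 *, r--
l=2 r=18: min(16,16)*16=256 best=256 *, r--
l=2 r=17: min(16,7)*15=105 best=256, r--
l=2 r=16: min(16,13)*14=182 best=256, r--
l=2 r=15: min(16,6)*13=78 best=256, r--
l=2 r=14: min(16,5)*12=60 best=256, r--
l=2 r=13: min(16,11)*11=121 best=256, r--
l=2 r=12: min(16,7)*10=70 best=256, r--
l=2 r=11: min(16,14)*9=126 best=256, r--
l=2 r=10: min(16,15)*8=120 best=256, r--
l=2 r=9: min(16,4)*7=28 best=256, r--
l=2 r=8: min(16,17)*6=96 best=256, l++
l=3 r=8: min(20,17)*5=85 best=256, r--
l=3 r=7: min(20,15)*4=60 best=256, r--
l=3 r=6: min(20,11)*3=33 best=256, r--
l=3 r=5: min(20,2)*2=4 best=256, r--
l=3 r=4: min(20,19)*1=19 best=256, r--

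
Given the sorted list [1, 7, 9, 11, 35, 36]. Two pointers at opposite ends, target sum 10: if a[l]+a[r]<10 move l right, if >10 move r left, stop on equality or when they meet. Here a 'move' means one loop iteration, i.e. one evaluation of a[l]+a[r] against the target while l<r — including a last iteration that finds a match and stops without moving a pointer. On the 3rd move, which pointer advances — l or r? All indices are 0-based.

r

l=0 r=5: 1+36=37 >10, r--
l=0 r=4: 1+35=36 >10, r--
l=0 r=3: 1+11=12 >10, r--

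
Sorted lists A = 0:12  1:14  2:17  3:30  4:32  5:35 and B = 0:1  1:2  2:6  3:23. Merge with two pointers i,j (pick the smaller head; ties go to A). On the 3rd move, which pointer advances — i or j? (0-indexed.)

[i=0,j=0] A[i]=12>B[j]=1 take 1 → j++
[i=0,j=1] A[i]=12>B[j]=2 take 2 → j++
[i=0,j=2] A[i]=12>B[j]=6 take 6 → j++

j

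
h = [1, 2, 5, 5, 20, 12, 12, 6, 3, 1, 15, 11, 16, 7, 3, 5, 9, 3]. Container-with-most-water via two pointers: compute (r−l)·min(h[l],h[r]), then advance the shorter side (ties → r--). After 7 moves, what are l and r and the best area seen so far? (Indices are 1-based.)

l=5, r=15, best area=108

[1,18] min(1,3)*17=17 best=17 * → l++
[2,18] min(2,3)*16=32 best=32 * → l++
[3,18] min(5,3)*15=45 best=45 * → r--
[3,17] min(5,9)*14=70 best=70 * → l++
[4,17] min(5,9)*13=65 best=70 → l++
[5,17] min(20,9)*12=108 best=108 * → r--
[5,16] min(20,5)*11=55 best=108 → r--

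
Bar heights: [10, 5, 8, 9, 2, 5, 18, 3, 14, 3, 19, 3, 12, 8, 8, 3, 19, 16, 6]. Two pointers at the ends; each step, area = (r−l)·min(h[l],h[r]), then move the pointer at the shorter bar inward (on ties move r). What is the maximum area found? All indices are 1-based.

max area = 180

[1,19] min(10,6)*18=108 best=108 * → r--
[1,18] min(10,16)*17=170 best=170 * → l++
[2,18] min(5,16)*16=80 best=170 → l++
[3,18] min(8,16)*15=120 best=170 → l++
[4,18] min(9,16)*14=126 best=170 → l++
[5,18] min(2,16)*13=26 best=170 → l++
[6,18] min(5,16)*12=60 best=170 → l++
[7,18] min(18,16)*11=176 best=176 * → r--
[7,17] min(18,19)*10=180 best=180 * → l++
[8,17] min(3,19)*9=27 best=180 → l++
[9,17] min(14,19)*8=112 best=180 → l++
[10,17] min(3,19)*7=21 best=180 → l++
[11,17] min(19,19)*6=114 best=180 → r--
[11,16] min(19,3)*5=15 best=180 → r--
[11,15] min(19,8)*4=32 best=180 → r--
[11,14] min(19,8)*3=24 best=180 → r--
[11,13] min(19,12)*2=24 best=180 → r--
[11,12] min(19,3)*1=3 best=180 → r--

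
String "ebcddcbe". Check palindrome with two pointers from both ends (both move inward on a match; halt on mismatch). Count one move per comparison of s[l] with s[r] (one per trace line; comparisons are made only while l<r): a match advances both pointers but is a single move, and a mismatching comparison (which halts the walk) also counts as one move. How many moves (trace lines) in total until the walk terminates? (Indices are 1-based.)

l=1 r=8: 'e'=='e', l++,r--
l=2 r=7: 'b'=='b', l++,r--
l=3 r=6: 'c'=='c', l++,r--
l=4 r=5: 'd'=='d', l++,r--

4 moves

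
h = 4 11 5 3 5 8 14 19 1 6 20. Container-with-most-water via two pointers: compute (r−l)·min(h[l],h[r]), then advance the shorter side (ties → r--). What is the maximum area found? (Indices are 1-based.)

[1,11] min(4,20)*10=40 best=40 * → l++
[2,11] min(11,20)*9=99 best=99 * → l++
[3,11] min(5,20)*8=40 best=99 → l++
[4,11] min(3,20)*7=21 best=99 → l++
[5,11] min(5,20)*6=30 best=99 → l++
[6,11] min(8,20)*5=40 best=99 → l++
[7,11] min(14,20)*4=56 best=99 → l++
[8,11] min(19,20)*3=57 best=99 → l++
[9,11] min(1,20)*2=2 best=99 → l++
[10,11] min(6,20)*1=6 best=99 → l++

max area = 99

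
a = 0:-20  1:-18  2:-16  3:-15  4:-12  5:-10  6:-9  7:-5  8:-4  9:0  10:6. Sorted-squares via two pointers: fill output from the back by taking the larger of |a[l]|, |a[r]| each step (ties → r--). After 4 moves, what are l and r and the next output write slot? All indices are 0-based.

l=4, r=10, next write slot=6

[0,10] |-20|>|6| out[10]=400 → l++
[1,10] |-18|>|6| out[9]=324 → l++
[2,10] |-16|>|6| out[8]=256 → l++
[3,10] |-15|>|6| out[7]=225 → l++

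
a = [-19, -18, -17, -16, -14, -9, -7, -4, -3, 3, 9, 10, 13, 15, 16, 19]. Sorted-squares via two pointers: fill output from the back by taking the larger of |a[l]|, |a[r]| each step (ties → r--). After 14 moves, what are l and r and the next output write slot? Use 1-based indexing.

l=1 r=16: |-19|<=|19| out[16]=361, r--
l=1 r=15: |-19|>|16| out[15]=361, l++
l=2 r=15: |-18|>|16| out[14]=324, l++
l=3 r=15: |-17|>|16| out[13]=289, l++
l=4 r=15: |-16|<=|16| out[12]=256, r--
l=4 r=14: |-16|>|15| out[11]=256, l++
l=5 r=14: |-14|<=|15| out[10]=225, r--
l=5 r=13: |-14|>|13| out[9]=196, l++
l=6 r=13: |-9|<=|13| out[8]=169, r--
l=6 r=12: |-9|<=|10| out[7]=100, r--
l=6 r=11: |-9|<=|9| out[6]=81, r--
l=6 r=10: |-9|>|3| out[5]=81, l++
l=7 r=10: |-7|>|3| out[4]=49, l++
l=8 r=10: |-4|>|3| out[3]=16, l++

l=9, r=10, next write slot=2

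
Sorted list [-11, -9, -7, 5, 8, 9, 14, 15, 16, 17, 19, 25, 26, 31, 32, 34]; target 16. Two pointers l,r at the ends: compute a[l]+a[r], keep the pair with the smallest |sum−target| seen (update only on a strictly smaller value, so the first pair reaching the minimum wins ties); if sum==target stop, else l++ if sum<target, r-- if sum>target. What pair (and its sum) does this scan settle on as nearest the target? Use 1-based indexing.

pair (-9, 25) with sum 16 (|Δ|=0)

[1,16] -11+34=23 d=7 * → r--
[1,15] -11+32=21 d=5 * → r--
[1,14] -11+31=20 d=4 * → r--
[1,13] -11+26=15 d=1 * → l++
[2,13] -9+26=17 d=1 → r--
[2,12] -9+25=16 d=0 * → stop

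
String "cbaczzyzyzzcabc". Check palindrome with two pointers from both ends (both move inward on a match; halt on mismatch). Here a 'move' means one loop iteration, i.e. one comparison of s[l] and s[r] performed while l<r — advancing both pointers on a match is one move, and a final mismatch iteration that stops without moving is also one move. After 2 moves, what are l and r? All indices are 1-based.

[1,15] 'c'=='c' → l++,r--
[2,14] 'b'=='b' → l++,r--

l=3, r=13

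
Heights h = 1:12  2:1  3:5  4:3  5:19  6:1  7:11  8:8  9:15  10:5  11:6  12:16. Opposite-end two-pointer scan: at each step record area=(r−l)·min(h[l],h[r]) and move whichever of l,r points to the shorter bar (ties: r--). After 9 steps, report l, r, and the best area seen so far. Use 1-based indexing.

l=5, r=7, best area=132

l=1 r=12: min(12,16)*11=132 best=132 *, l++
l=2 r=12: min(1,16)*10=10 best=132, l++
l=3 r=12: min(5,16)*9=45 best=132, l++
l=4 r=12: min(3,16)*8=24 best=132, l++
l=5 r=12: min(19,16)*7=112 best=132, r--
l=5 r=11: min(19,6)*6=36 best=132, r--
l=5 r=10: min(19,5)*5=25 best=132, r--
l=5 r=9: min(19,15)*4=60 best=132, r--
l=5 r=8: min(19,8)*3=24 best=132, r--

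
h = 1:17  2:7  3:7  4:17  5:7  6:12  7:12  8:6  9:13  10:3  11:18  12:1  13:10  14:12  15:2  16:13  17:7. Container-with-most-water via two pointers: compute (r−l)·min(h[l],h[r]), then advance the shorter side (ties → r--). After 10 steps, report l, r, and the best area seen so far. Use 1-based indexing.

l=1 r=17: min(17,7)*16=112 best=112 *, r--
l=1 r=16: min(17,13)*15=195 best=195 *, r--
l=1 r=15: min(17,2)*14=28 best=195, r--
l=1 r=14: min(17,12)*13=156 best=195, r--
l=1 r=13: min(17,10)*12=120 best=195, r--
l=1 r=12: min(17,1)*11=11 best=195, r--
l=1 r=11: min(17,18)*10=170 best=195, l++
l=2 r=11: min(7,18)*9=63 best=195, l++
l=3 r=11: min(7,18)*8=56 best=195, l++
l=4 r=11: min(17,18)*7=119 best=195, l++

l=5, r=11, best area=195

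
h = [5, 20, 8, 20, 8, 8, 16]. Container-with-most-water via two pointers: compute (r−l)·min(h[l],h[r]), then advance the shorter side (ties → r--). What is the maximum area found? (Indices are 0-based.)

max area = 80

[0,6] min(5,16)*6=30 best=30 * → l++
[1,6] min(20,16)*5=80 best=80 * → r--
[1,5] min(20,8)*4=32 best=80 → r--
[1,4] min(20,8)*3=24 best=80 → r--
[1,3] min(20,20)*2=40 best=80 → r--
[1,2] min(20,8)*1=8 best=80 → r--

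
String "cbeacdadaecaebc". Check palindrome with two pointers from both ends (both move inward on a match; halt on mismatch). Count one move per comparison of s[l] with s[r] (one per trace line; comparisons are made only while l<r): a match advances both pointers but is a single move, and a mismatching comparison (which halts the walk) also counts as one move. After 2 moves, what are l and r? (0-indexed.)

l=0 r=14: 'c'=='c', l++,r--
l=1 r=13: 'b'=='b', l++,r--

l=2, r=12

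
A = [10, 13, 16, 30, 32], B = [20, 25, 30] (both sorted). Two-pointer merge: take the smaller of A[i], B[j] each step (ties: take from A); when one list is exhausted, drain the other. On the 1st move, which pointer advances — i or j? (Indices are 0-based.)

[i=0,j=0] A[i]=10<=B[j]=20 take 10 → i++

i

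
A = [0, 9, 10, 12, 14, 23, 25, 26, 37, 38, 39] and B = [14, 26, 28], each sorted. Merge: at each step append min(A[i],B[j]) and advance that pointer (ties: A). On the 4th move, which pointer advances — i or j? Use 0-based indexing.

i

i=0 j=0: A[i]=0<=B[j]=14 take 0, i++
i=1 j=0: A[i]=9<=B[j]=14 take 9, i++
i=2 j=0: A[i]=10<=B[j]=14 take 10, i++
i=3 j=0: A[i]=12<=B[j]=14 take 12, i++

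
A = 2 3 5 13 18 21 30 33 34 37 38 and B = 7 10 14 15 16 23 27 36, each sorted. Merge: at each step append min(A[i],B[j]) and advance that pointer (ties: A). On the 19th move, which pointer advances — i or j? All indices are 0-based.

i

[i=0,j=0] A[i]=2<=B[j]=7 take 2 → i++
[i=1,j=0] A[i]=3<=B[j]=7 take 3 → i++
[i=2,j=0] A[i]=5<=B[j]=7 take 5 → i++
[i=3,j=0] A[i]=13>B[j]=7 take 7 → j++
[i=3,j=1] A[i]=13>B[j]=10 take 10 → j++
[i=3,j=2] A[i]=13<=B[j]=14 take 13 → i++
[i=4,j=2] A[i]=18>B[j]=14 take 14 → j++
[i=4,j=3] A[i]=18>B[j]=15 take 15 → j++
[i=4,j=4] A[i]=18>B[j]=16 take 16 → j++
[i=4,j=5] A[i]=18<=B[j]=23 take 18 → i++
[i=5,j=5] A[i]=21<=B[j]=23 take 21 → i++
[i=6,j=5] A[i]=30>B[j]=23 take 23 → j++
[i=6,j=6] A[i]=30>B[j]=27 take 27 → j++
[i=6,j=7] A[i]=30<=B[j]=36 take 30 → i++
[i=7,j=7] A[i]=33<=B[j]=36 take 33 → i++
[i=8,j=7] A[i]=34<=B[j]=36 take 34 → i++
[i=9,j=7] A[i]=37>B[j]=36 take 36 → j++
[i=9,j=8] B done, take A[i]=37 → i++
[i=10,j=8] B done, take A[i]=38 → i++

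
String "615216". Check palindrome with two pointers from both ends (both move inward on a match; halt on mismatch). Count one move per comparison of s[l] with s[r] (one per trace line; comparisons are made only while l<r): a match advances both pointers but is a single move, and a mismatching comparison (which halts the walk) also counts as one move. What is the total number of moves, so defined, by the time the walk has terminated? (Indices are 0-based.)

3 moves

[0,5] '6'=='6' → l++,r--
[1,4] '1'=='1' → l++,r--
[2,3] '5'!='2' → stop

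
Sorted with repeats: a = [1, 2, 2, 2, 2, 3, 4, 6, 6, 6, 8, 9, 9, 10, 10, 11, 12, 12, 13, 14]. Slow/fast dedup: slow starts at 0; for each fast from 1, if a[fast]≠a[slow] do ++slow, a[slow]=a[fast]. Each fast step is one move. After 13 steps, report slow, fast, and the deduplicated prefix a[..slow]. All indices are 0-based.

slow=7, fast=14, prefix=[1, 2, 3, 4, 6, 8, 9, 10]

slow=0 fast=1: a[fast]=2≠a[slow]=1 write a[1]=2, slow++,fast++
slow=1 fast=2: a[fast]=2=a[slow] dup, fast++
slow=1 fast=3: a[fast]=2=a[slow] dup, fast++
slow=1 fast=4: a[fast]=2=a[slow] dup, fast++
slow=1 fast=5: a[fast]=3≠a[slow]=2 write a[2]=3, slow++,fast++
slow=2 fast=6: a[fast]=4≠a[slow]=3 write a[3]=4, slow++,fast++
slow=3 fast=7: a[fast]=6≠a[slow]=4 write a[4]=6, slow++,fast++
slow=4 fast=8: a[fast]=6=a[slow] dup, fast++
slow=4 fast=9: a[fast]=6=a[slow] dup, fast++
slow=4 fast=10: a[fast]=8≠a[slow]=6 write a[5]=8, slow++,fast++
slow=5 fast=11: a[fast]=9≠a[slow]=8 write a[6]=9, slow++,fast++
slow=6 fast=12: a[fast]=9=a[slow] dup, fast++
slow=6 fast=13: a[fast]=10≠a[slow]=9 write a[7]=10, slow++,fast++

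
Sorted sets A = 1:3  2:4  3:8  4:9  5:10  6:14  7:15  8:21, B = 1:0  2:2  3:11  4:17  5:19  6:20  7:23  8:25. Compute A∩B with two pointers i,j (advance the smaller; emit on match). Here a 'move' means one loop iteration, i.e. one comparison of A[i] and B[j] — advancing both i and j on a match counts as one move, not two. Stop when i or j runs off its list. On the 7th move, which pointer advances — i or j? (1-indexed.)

i

i=1 j=1: 3>0, j++
i=1 j=2: 3>2, j++
i=1 j=3: 3<11, i++
i=2 j=3: 4<11, i++
i=3 j=3: 8<11, i++
i=4 j=3: 9<11, i++
i=5 j=3: 10<11, i++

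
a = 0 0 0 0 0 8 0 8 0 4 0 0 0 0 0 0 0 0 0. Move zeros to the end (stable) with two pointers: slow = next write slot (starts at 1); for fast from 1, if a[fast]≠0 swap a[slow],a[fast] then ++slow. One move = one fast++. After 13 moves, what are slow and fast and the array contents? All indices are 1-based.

slow=4, fast=14, a=[8, 8, 4, 0, 0, 0, 0, 0, 0, 0, 0, 0, 0, 0, 0, 0, 0, 0, 0]

(s=1,f=1) a[fast]=0 → fast++
(s=1,f=2) a[fast]=0 → fast++
(s=1,f=3) a[fast]=0 → fast++
(s=1,f=4) a[fast]=0 → fast++
(s=1,f=5) a[fast]=0 → fast++
(s=1,f=6) a[fast]=8≠0 swap→a[1]=8 → slow++,fast++
(s=2,f=7) a[fast]=0 → fast++
(s=2,f=8) a[fast]=8≠0 swap→a[2]=8 → slow++,fast++
(s=3,f=9) a[fast]=0 → fast++
(s=3,f=10) a[fast]=4≠0 swap→a[3]=4 → slow++,fast++
(s=4,f=11) a[fast]=0 → fast++
(s=4,f=12) a[fast]=0 → fast++
(s=4,f=13) a[fast]=0 → fast++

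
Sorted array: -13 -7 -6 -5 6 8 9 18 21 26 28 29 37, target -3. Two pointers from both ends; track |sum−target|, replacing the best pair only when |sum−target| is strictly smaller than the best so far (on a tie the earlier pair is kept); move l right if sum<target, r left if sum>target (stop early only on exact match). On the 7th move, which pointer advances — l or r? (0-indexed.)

l

[0,12] -13+37=24 d=27 * → r--
[0,11] -13+29=16 d=19 * → r--
[0,10] -13+28=15 d=18 * → r--
[0,9] -13+26=13 d=16 * → r--
[0,8] -13+21=8 d=11 * → r--
[0,7] -13+18=5 d=8 * → r--
[0,6] -13+9=-4 d=1 * → l++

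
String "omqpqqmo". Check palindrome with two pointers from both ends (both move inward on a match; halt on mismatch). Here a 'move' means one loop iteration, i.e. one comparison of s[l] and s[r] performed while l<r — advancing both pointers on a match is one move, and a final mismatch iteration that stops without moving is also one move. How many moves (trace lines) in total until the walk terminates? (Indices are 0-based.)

4 moves

[0,7] 'o'=='o' → l++,r--
[1,6] 'm'=='m' → l++,r--
[2,5] 'q'=='q' → l++,r--
[3,4] 'p'!='q' → stop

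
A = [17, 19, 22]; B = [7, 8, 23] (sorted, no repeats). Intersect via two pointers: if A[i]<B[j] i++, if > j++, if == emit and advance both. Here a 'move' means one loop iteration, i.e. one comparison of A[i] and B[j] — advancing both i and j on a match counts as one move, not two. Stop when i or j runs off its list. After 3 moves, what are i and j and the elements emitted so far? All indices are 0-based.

i=0 j=0: 17>7, j++
i=0 j=1: 17>8, j++
i=0 j=2: 17<23, i++

i=1, j=2, emitted=[]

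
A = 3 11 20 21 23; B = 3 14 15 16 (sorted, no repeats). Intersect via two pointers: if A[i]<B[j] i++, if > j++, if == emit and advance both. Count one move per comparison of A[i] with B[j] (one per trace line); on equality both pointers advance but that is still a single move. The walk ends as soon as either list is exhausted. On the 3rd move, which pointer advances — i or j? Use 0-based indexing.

j

[i=0,j=0] 3==3 emit → i++,j++
[i=1,j=1] 11<14 → i++
[i=2,j=1] 20>14 → j++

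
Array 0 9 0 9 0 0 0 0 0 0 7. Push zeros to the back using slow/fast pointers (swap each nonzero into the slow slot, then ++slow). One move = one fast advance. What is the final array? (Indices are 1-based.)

[9, 9, 7, 0, 0, 0, 0, 0, 0, 0, 0]

slow=1 fast=1: a[fast]=0, fast++
slow=1 fast=2: a[fast]=9≠0 swap→a[1]=9, slow++,fast++
slow=2 fast=3: a[fast]=0, fast++
slow=2 fast=4: a[fast]=9≠0 swap→a[2]=9, slow++,fast++
slow=3 fast=5: a[fast]=0, fast++
slow=3 fast=6: a[fast]=0, fast++
slow=3 fast=7: a[fast]=0, fast++
slow=3 fast=8: a[fast]=0, fast++
slow=3 fast=9: a[fast]=0, fast++
slow=3 fast=10: a[fast]=0, fast++
slow=3 fast=11: a[fast]=7≠0 swap→a[3]=7, slow++,fast++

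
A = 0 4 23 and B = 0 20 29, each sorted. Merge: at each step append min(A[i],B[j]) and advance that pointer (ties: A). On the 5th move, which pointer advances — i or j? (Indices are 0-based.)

i=0 j=0: A[i]=0<=B[j]=0 take 0, i++
i=1 j=0: A[i]=4>B[j]=0 take 0, j++
i=1 j=1: A[i]=4<=B[j]=20 take 4, i++
i=2 j=1: A[i]=23>B[j]=20 take 20, j++
i=2 j=2: A[i]=23<=B[j]=29 take 23, i++

i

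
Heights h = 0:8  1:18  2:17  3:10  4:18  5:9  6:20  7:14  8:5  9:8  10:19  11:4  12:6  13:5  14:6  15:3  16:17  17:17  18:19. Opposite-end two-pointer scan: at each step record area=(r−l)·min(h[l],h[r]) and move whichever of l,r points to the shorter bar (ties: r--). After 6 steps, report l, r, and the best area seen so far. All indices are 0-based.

l=6, r=18, best area=306

[0,18] min(8,19)*18=144 best=144 * → l++
[1,18] min(18,19)*17=306 best=306 * → l++
[2,18] min(17,19)*16=272 best=306 → l++
[3,18] min(10,19)*15=150 best=306 → l++
[4,18] min(18,19)*14=252 best=306 → l++
[5,18] min(9,19)*13=117 best=306 → l++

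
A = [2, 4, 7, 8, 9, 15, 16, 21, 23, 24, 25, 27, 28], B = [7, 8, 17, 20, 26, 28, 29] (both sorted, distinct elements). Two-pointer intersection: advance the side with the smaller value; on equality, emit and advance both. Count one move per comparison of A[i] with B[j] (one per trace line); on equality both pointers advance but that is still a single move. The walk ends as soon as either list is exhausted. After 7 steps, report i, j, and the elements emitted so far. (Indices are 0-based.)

[i=0,j=0] 2<7 → i++
[i=1,j=0] 4<7 → i++
[i=2,j=0] 7==7 emit → i++,j++
[i=3,j=1] 8==8 emit → i++,j++
[i=4,j=2] 9<17 → i++
[i=5,j=2] 15<17 → i++
[i=6,j=2] 16<17 → i++

i=7, j=2, emitted=[7, 8]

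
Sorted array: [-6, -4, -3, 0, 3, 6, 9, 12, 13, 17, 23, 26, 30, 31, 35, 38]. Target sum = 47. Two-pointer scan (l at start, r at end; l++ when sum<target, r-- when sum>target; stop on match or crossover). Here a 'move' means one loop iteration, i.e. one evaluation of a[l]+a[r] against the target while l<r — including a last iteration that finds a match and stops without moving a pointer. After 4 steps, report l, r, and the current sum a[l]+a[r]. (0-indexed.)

l=0 r=15: -6+38=32 <47, l++
l=1 r=15: -4+38=34 <47, l++
l=2 r=15: -3+38=35 <47, l++
l=3 r=15: 0+38=38 <47, l++

l=4, r=15, sum=41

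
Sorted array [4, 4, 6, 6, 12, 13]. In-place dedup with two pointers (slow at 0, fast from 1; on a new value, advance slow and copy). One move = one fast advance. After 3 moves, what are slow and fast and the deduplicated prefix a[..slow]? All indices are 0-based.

slow=1, fast=4, prefix=[4, 6]

slow=0 fast=1: a[fast]=4=a[slow] dup, fast++
slow=0 fast=2: a[fast]=6≠a[slow]=4 write a[1]=6, slow++,fast++
slow=1 fast=3: a[fast]=6=a[slow] dup, fast++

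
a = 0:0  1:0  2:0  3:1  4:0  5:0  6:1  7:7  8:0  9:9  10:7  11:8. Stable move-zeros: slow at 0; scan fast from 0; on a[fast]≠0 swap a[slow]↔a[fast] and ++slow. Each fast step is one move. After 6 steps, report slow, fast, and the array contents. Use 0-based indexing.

slow=0 fast=0: a[fast]=0, fast++
slow=0 fast=1: a[fast]=0, fast++
slow=0 fast=2: a[fast]=0, fast++
slow=0 fast=3: a[fast]=1≠0 swap→a[0]=1, slow++,fast++
slow=1 fast=4: a[fast]=0, fast++
slow=1 fast=5: a[fast]=0, fast++

slow=1, fast=6, a=[1, 0, 0, 0, 0, 0, 1, 7, 0, 9, 7, 8]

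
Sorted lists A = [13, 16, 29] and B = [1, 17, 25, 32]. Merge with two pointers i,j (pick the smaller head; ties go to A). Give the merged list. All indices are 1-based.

[1, 13, 16, 17, 25, 29, 32]

i=1 j=1: A[i]=13>B[j]=1 take 1, j++
i=1 j=2: A[i]=13<=B[j]=17 take 13, i++
i=2 j=2: A[i]=16<=B[j]=17 take 16, i++
i=3 j=2: A[i]=29>B[j]=17 take 17, j++
i=3 j=3: A[i]=29>B[j]=25 take 25, j++
i=3 j=4: A[i]=29<=B[j]=32 take 29, i++
i=4 j=4: A done, take B[j]=32, j++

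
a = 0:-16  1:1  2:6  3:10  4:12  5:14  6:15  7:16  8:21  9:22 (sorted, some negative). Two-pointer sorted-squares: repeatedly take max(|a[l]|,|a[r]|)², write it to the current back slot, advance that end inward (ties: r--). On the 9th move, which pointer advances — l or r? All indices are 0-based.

l=0 r=9: |-16|<=|22| out[9]=484, r--
l=0 r=8: |-16|<=|21| out[8]=441, r--
l=0 r=7: |-16|<=|16| out[7]=256, r--
l=0 r=6: |-16|>|15| out[6]=256, l++
l=1 r=6: |1|<=|15| out[5]=225, r--
l=1 r=5: |1|<=|14| out[4]=196, r--
l=1 r=4: |1|<=|12| out[3]=144, r--
l=1 r=3: |1|<=|10| out[2]=100, r--
l=1 r=2: |1|<=|6| out[1]=36, r--

r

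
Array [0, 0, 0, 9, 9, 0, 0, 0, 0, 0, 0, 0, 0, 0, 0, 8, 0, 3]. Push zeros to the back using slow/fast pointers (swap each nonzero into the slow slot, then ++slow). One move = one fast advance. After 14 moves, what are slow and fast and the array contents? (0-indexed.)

slow=2, fast=14, a=[9, 9, 0, 0, 0, 0, 0, 0, 0, 0, 0, 0, 0, 0, 0, 8, 0, 3]

slow=0 fast=0: a[fast]=0, fast++
slow=0 fast=1: a[fast]=0, fast++
slow=0 fast=2: a[fast]=0, fast++
slow=0 fast=3: a[fast]=9≠0 swap→a[0]=9, slow++,fast++
slow=1 fast=4: a[fast]=9≠0 swap→a[1]=9, slow++,fast++
slow=2 fast=5: a[fast]=0, fast++
slow=2 fast=6: a[fast]=0, fast++
slow=2 fast=7: a[fast]=0, fast++
slow=2 fast=8: a[fast]=0, fast++
slow=2 fast=9: a[fast]=0, fast++
slow=2 fast=10: a[fast]=0, fast++
slow=2 fast=11: a[fast]=0, fast++
slow=2 fast=12: a[fast]=0, fast++
slow=2 fast=13: a[fast]=0, fast++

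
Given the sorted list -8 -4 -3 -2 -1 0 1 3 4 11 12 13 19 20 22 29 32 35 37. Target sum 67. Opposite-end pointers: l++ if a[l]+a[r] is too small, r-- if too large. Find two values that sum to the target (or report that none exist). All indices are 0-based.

(32, 35)

l=0 r=18: -8+37=29 <67, l++
l=1 r=18: -4+37=33 <67, l++
l=2 r=18: -3+37=34 <67, l++
l=3 r=18: -2+37=35 <67, l++
l=4 r=18: -1+37=36 <67, l++
l=5 r=18: 0+37=37 <67, l++
l=6 r=18: 1+37=38 <67, l++
l=7 r=18: 3+37=40 <67, l++
l=8 r=18: 4+37=41 <67, l++
l=9 r=18: 11+37=48 <67, l++
l=10 r=18: 12+37=49 <67, l++
l=11 r=18: 13+37=50 <67, l++
l=12 r=18: 19+37=56 <67, l++
l=13 r=18: 20+37=57 <67, l++
l=14 r=18: 22+37=59 <67, l++
l=15 r=18: 29+37=66 <67, l++
l=16 r=18: 32+37=69 >67, r--
l=16 r=17: 32+35=67, found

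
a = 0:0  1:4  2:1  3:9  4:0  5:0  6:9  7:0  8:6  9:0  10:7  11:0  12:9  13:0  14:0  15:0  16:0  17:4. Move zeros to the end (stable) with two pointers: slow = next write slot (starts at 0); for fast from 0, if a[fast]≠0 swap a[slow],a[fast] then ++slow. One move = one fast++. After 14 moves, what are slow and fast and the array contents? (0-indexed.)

slow=7, fast=14, a=[4, 1, 9, 9, 6, 7, 9, 0, 0, 0, 0, 0, 0, 0, 0, 0, 0, 4]

slow=0 fast=0: a[fast]=0, fast++
slow=0 fast=1: a[fast]=4≠0 swap→a[0]=4, slow++,fast++
slow=1 fast=2: a[fast]=1≠0 swap→a[1]=1, slow++,fast++
slow=2 fast=3: a[fast]=9≠0 swap→a[2]=9, slow++,fast++
slow=3 fast=4: a[fast]=0, fast++
slow=3 fast=5: a[fast]=0, fast++
slow=3 fast=6: a[fast]=9≠0 swap→a[3]=9, slow++,fast++
slow=4 fast=7: a[fast]=0, fast++
slow=4 fast=8: a[fast]=6≠0 swap→a[4]=6, slow++,fast++
slow=5 fast=9: a[fast]=0, fast++
slow=5 fast=10: a[fast]=7≠0 swap→a[5]=7, slow++,fast++
slow=6 fast=11: a[fast]=0, fast++
slow=6 fast=12: a[fast]=9≠0 swap→a[6]=9, slow++,fast++
slow=7 fast=13: a[fast]=0, fast++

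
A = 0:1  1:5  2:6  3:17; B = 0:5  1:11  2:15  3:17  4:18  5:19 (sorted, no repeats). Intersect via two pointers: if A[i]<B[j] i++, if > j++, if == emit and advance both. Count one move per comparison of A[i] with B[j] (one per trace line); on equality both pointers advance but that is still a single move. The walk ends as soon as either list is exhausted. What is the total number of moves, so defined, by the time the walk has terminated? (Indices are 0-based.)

6 moves

[i=0,j=0] 1<5 → i++
[i=1,j=0] 5==5 emit → i++,j++
[i=2,j=1] 6<11 → i++
[i=3,j=1] 17>11 → j++
[i=3,j=2] 17>15 → j++
[i=3,j=3] 17==17 emit → i++,j++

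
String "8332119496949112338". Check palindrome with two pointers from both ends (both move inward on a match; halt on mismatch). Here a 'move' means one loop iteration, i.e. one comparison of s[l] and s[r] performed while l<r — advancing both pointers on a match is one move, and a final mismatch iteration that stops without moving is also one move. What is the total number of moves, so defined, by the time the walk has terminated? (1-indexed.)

9 moves

[1,19] '8'=='8' → l++,r--
[2,18] '3'=='3' → l++,r--
[3,17] '3'=='3' → l++,r--
[4,16] '2'=='2' → l++,r--
[5,15] '1'=='1' → l++,r--
[6,14] '1'=='1' → l++,r--
[7,13] '9'=='9' → l++,r--
[8,12] '4'=='4' → l++,r--
[9,11] '9'=='9' → l++,r--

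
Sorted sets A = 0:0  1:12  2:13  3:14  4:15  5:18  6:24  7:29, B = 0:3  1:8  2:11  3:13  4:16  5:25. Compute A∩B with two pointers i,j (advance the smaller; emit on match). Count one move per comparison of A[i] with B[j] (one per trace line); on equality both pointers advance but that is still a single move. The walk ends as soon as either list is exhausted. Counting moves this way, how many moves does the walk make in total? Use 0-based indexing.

12 moves

i=0 j=0: 0<3, i++
i=1 j=0: 12>3, j++
i=1 j=1: 12>8, j++
i=1 j=2: 12>11, j++
i=1 j=3: 12<13, i++
i=2 j=3: 13==13 emit, i++,j++
i=3 j=4: 14<16, i++
i=4 j=4: 15<16, i++
i=5 j=4: 18>16, j++
i=5 j=5: 18<25, i++
i=6 j=5: 24<25, i++
i=7 j=5: 29>25, j++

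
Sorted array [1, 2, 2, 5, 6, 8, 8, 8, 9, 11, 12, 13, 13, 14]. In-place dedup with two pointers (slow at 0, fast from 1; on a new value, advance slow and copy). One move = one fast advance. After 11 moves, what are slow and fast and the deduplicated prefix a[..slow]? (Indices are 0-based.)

slow=8, fast=12, prefix=[1, 2, 5, 6, 8, 9, 11, 12, 13]

slow=0 fast=1: a[fast]=2≠a[slow]=1 write a[1]=2, slow++,fast++
slow=1 fast=2: a[fast]=2=a[slow] dup, fast++
slow=1 fast=3: a[fast]=5≠a[slow]=2 write a[2]=5, slow++,fast++
slow=2 fast=4: a[fast]=6≠a[slow]=5 write a[3]=6, slow++,fast++
slow=3 fast=5: a[fast]=8≠a[slow]=6 write a[4]=8, slow++,fast++
slow=4 fast=6: a[fast]=8=a[slow] dup, fast++
slow=4 fast=7: a[fast]=8=a[slow] dup, fast++
slow=4 fast=8: a[fast]=9≠a[slow]=8 write a[5]=9, slow++,fast++
slow=5 fast=9: a[fast]=11≠a[slow]=9 write a[6]=11, slow++,fast++
slow=6 fast=10: a[fast]=12≠a[slow]=11 write a[7]=12, slow++,fast++
slow=7 fast=11: a[fast]=13≠a[slow]=12 write a[8]=13, slow++,fast++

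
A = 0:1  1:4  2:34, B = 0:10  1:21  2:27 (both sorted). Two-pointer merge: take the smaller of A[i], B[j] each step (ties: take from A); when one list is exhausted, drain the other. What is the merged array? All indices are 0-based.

i=0 j=0: A[i]=1<=B[j]=10 take 1, i++
i=1 j=0: A[i]=4<=B[j]=10 take 4, i++
i=2 j=0: A[i]=34>B[j]=10 take 10, j++
i=2 j=1: A[i]=34>B[j]=21 take 21, j++
i=2 j=2: A[i]=34>B[j]=27 take 27, j++
i=2 j=3: B done, take A[i]=34, i++

[1, 4, 10, 21, 27, 34]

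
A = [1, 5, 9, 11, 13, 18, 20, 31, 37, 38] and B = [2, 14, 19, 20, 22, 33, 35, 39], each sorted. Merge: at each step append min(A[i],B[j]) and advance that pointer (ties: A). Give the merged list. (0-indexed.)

i=0 j=0: A[i]=1<=B[j]=2 take 1, i++
i=1 j=0: A[i]=5>B[j]=2 take 2, j++
i=1 j=1: A[i]=5<=B[j]=14 take 5, i++
i=2 j=1: A[i]=9<=B[j]=14 take 9, i++
i=3 j=1: A[i]=11<=B[j]=14 take 11, i++
i=4 j=1: A[i]=13<=B[j]=14 take 13, i++
i=5 j=1: A[i]=18>B[j]=14 take 14, j++
i=5 j=2: A[i]=18<=B[j]=19 take 18, i++
i=6 j=2: A[i]=20>B[j]=19 take 19, j++
i=6 j=3: A[i]=20<=B[j]=20 take 20, i++
i=7 j=3: A[i]=31>B[j]=20 take 20, j++
i=7 j=4: A[i]=31>B[j]=22 take 22, j++
i=7 j=5: A[i]=31<=B[j]=33 take 31, i++
i=8 j=5: A[i]=37>B[j]=33 take 33, j++
i=8 j=6: A[i]=37>B[j]=35 take 35, j++
i=8 j=7: A[i]=37<=B[j]=39 take 37, i++
i=9 j=7: A[i]=38<=B[j]=39 take 38, i++
i=10 j=7: A done, take B[j]=39, j++

[1, 2, 5, 9, 11, 13, 14, 18, 19, 20, 20, 22, 31, 33, 35, 37, 38, 39]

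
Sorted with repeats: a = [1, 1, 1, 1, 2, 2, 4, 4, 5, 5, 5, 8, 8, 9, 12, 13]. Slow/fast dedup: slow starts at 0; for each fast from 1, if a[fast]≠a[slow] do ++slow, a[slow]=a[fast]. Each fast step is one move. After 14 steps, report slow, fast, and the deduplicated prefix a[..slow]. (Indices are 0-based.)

slow=6, fast=15, prefix=[1, 2, 4, 5, 8, 9, 12]

(s=0,f=1) a[fast]=1=a[slow] dup → fast++
(s=0,f=2) a[fast]=1=a[slow] dup → fast++
(s=0,f=3) a[fast]=1=a[slow] dup → fast++
(s=0,f=4) a[fast]=2≠a[slow]=1 write a[1]=2 → slow++,fast++
(s=1,f=5) a[fast]=2=a[slow] dup → fast++
(s=1,f=6) a[fast]=4≠a[slow]=2 write a[2]=4 → slow++,fast++
(s=2,f=7) a[fast]=4=a[slow] dup → fast++
(s=2,f=8) a[fast]=5≠a[slow]=4 write a[3]=5 → slow++,fast++
(s=3,f=9) a[fast]=5=a[slow] dup → fast++
(s=3,f=10) a[fast]=5=a[slow] dup → fast++
(s=3,f=11) a[fast]=8≠a[slow]=5 write a[4]=8 → slow++,fast++
(s=4,f=12) a[fast]=8=a[slow] dup → fast++
(s=4,f=13) a[fast]=9≠a[slow]=8 write a[5]=9 → slow++,fast++
(s=5,f=14) a[fast]=12≠a[slow]=9 write a[6]=12 → slow++,fast++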